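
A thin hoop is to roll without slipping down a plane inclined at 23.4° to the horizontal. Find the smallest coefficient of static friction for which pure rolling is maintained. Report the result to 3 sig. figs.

The moment of inertia is MR², giving k ≡ I/(MR²) = 1.
Newton's second law down the slope: Mg sinθ − f = Ma. The torque equation fR = Iα (with α = a/R) gives f = kMa.
These give a = g sinθ/(1+k) and the required friction f = kMg sinθ/(1+k).
With N = Mg cosθ, the no-slip condition f ≤ μN gives μ_min = f/N = k tanθ/(1+k).
μ_min = 1 × tan23.4° / 2 ≈ 0.216.

μ_min ≈ 0.216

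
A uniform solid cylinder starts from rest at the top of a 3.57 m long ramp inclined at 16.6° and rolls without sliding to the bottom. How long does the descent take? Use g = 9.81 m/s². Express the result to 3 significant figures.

For this body I = (1/2)MR², i.e. k = I/(MR²) = 0.5.
Newton's second law down the slope: Mg sinθ − f = Ma. The torque equation fR = Iα (with α = a/R) gives f = kMa.
Hence a = g sinθ/(1+k) = 9.81×sin16.6°/1.5 = 1.868 m/s².
Starting from rest, L = ½at², so t = √(2L/a) = √(2×3.57/1.868) ≈ 1.95 s.

t ≈ 1.95 s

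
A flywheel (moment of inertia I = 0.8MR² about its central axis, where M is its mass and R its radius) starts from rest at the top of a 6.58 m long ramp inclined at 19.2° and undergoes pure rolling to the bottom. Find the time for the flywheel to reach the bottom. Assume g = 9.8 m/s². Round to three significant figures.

t ≈ 2.71 s

With I = 0.8MR², the ratio k = I/(MR²) is 0.8.
Along the incline Mg sinθ − f = Ma, and torque about the center fR = Iα = kMR²(a/R) gives f = kMa.
Hence a = g sinθ/(1+k) = 9.8×sin19.2°/1.8 = 1.79 m/s².
With constant a from rest, t = √(2L/a) = √(2·6.58/1.79) ≈ 2.71 s.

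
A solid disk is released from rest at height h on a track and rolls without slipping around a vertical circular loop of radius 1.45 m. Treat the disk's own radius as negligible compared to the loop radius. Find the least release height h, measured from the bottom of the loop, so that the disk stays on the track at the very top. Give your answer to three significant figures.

h_min ≈ 3.99 m

Here I = (1/2)MR², so the shape factor k = I/(MR²) = 0.5.
At the top, contact is just lost when gravity alone supplies the centripetal force: Mg = Mv_top²/r, i.e. v_top² = gr.
With ω = v/R, the kinetic energy at speed v is ½(1+k)Mv² = (3/4)Mv².
Energy conservation from release (height h) to the top (height 2r): Mgh = Mg(2r) + (3/4)M·gr.
Thus h_min = 2r + (1+k)r/2 = r(2 + 1.5/2) = 1.45 × 2.75 ≈ 3.99 m.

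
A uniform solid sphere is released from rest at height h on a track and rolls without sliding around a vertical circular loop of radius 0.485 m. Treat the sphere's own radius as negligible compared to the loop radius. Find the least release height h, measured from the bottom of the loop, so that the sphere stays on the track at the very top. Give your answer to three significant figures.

h_min ≈ 1.31 m

For this body I = (2/5)MR², i.e. k = I/(MR²) = 0.4.
At the top, contact is just lost when gravity alone supplies the centripetal force: Mg = Mv_top²/r, i.e. v_top² = gr.
With ω = v/R, the kinetic energy at speed v is ½(1+k)Mv² = (7/10)Mv².
Energy conservation from release (height h) to the top (height 2r): Mgh = Mg(2r) + (7/10)M·gr.
Thus h_min = 2r + (1+k)r/2 = r(2 + 1.4/2) = 0.485 × 2.7 ≈ 1.31 m.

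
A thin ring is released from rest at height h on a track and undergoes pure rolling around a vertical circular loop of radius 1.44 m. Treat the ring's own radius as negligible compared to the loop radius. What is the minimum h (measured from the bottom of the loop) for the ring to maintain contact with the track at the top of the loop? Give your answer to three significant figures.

For this body I = MR², i.e. k = I/(MR²) = 1.
At the top, contact is just lost when gravity alone supplies the centripetal force: Mg = Mv_top²/r, i.e. v_top² = gr.
With ω = v/R, the kinetic energy at speed v is ½(1+k)Mv² = Mv².
Energy conservation from release (height h) to the top (height 2r): Mgh = Mg(2r) + M·gr.
Thus h_min = 2r + (1+k)r/2 = r(2 + 2/2) = 1.44 × 3 ≈ 4.32 m.

h_min ≈ 4.32 m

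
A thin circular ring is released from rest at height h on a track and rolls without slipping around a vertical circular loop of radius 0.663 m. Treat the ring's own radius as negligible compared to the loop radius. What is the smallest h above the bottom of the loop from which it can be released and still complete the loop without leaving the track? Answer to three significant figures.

The moment of inertia is MR², giving k ≡ I/(MR²) = 1.
At the top of the loop, the minimum-contact condition is Mg = Mv_top²/r, so v_top² = gr.
With ω = v/R, the kinetic energy at speed v is ½(1+k)Mv² = Mv².
Energy conservation from release (height h) to the top (height 2r): Mgh = Mg(2r) + M·gr.
Thus h_min = 2r + (1+k)r/2 = r(2 + 2/2) = 0.663 × 3 ≈ 1.99 m.

h_min ≈ 1.99 m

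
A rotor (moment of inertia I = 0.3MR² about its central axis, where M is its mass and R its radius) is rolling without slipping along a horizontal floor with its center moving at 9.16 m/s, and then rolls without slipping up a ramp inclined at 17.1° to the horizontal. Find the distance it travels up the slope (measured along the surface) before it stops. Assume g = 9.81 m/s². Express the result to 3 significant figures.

The moment of inertia is 0.3MR², giving k ≡ I/(MR²) = 0.3.
The rolling condition ω = v/R makes the rotational term ½I(v/R)² = ½kMv², so KE_total = ½(1+k)Mv² = (13/20)Mv².
Setting this equal to Mgh gives the vertical rise h = (1+k)v₀²/(2g) = 1.3×9.16²/(2×9.81) = 5.559 m.
Along the incline, d = h/sinθ = 5.559/sin17.1° ≈ 18.9 m.

d ≈ 18.9 m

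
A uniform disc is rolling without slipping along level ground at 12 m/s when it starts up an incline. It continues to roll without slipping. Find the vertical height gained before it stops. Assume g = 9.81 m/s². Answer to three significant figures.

h ≈ 11.0 m

Here I = (1/2)MR², so the shape factor k = I/(MR²) = 0.5.
The rolling condition ω = v/R makes the rotational term ½I(v/R)² = ½kMv², so KE_total = ½(1+k)Mv² = (3/4)Mv².
At the top the kinetic energy is zero, so (3/4)Mv₀² = Mgh.
Thus h = (1+k)v₀²/(2g) = 1.5 × 12² / (2 × 9.81) ≈ 11.0 m.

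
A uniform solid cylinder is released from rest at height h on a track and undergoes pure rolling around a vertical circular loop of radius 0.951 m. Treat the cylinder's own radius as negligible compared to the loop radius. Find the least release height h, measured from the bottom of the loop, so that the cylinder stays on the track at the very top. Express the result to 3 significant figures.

h_min ≈ 2.62 m

With I = (1/2)MR², the ratio k = I/(MR²) is 0.5.
At the top of the loop, the minimum-contact condition is Mg = Mv_top²/r, so v_top² = gr.
With ω = v/R, the kinetic energy at speed v is ½(1+k)Mv² = (3/4)Mv².
Energy conservation from release (height h) to the top (height 2r): Mgh = Mg(2r) + (3/4)M·gr.
Thus h_min = 2r + (1+k)r/2 = r(2 + 1.5/2) = 0.951 × 2.75 ≈ 2.62 m.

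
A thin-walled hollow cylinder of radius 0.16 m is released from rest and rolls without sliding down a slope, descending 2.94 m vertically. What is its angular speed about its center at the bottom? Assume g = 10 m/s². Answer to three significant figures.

The moment of inertia is MR², giving k ≡ I/(MR²) = 1.
The rolling condition ω = v/R makes the rotational term ½I(v/R)² = ½kMv², so KE_total = ½(1+k)Mv² = Mv².
Energy conservation Mgh = ½(1+k)Mv² gives v = √(2gh/(1+k)) = √(2 × 10 × 2.94 / 2) = 5.422 m/s.
Then ω = v/R = 5.422 / 0.16 ≈ 33.9 rad/s.

ω ≈ 33.9 rad/s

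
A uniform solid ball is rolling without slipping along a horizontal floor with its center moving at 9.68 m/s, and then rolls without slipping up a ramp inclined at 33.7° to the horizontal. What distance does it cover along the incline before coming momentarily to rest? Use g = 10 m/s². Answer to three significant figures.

d ≈ 11.8 m

Here I = (2/5)MR², so the shape factor k = I/(MR²) = 0.4.
Pure rolling means v = ωR; then KE = ½Mv² + ½I(v/R)² = ½(1+k)Mv² = (7/10)Mv².
Setting this equal to Mgh gives the vertical rise h = (1+k)v₀²/(2g) = 1.4×9.68²/(2×10) = 6.559 m.
Along the incline, d = h/sinθ = 6.559/sin33.7° ≈ 11.8 m.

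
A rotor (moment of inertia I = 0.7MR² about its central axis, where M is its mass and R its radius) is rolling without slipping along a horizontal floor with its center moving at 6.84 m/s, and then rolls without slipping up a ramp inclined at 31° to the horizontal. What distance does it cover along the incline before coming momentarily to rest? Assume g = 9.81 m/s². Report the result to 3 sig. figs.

d ≈ 7.87 m

Here I = 0.7MR², so the shape factor k = I/(MR²) = 0.7.
The rolling condition ω = v/R makes the rotational term ½I(v/R)² = ½kMv², so KE_total = ½(1+k)Mv² = (17/20)Mv².
Setting this equal to Mgh gives the vertical rise h = (1+k)v₀²/(2g) = 1.7×6.84²/(2×9.81) = 4.054 m.
Along the incline, d = h/sinθ = 4.054/sin31° ≈ 7.87 m.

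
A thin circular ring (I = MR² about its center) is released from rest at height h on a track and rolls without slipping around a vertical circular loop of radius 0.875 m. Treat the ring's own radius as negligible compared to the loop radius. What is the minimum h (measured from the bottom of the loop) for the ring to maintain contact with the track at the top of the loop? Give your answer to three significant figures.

The moment of inertia is MR², giving k ≡ I/(MR²) = 1.
At the top of the loop, the minimum-contact condition is Mg = Mv_top²/r, so v_top² = gr.
With ω = v/R, the kinetic energy at speed v is ½(1+k)Mv² = Mv².
Energy conservation from release (height h) to the top (height 2r): Mgh = Mg(2r) + M·gr.
Thus h_min = 2r + (1+k)r/2 = r(2 + 2/2) = 0.875 × 3 ≈ 2.63 m.

h_min ≈ 2.63 m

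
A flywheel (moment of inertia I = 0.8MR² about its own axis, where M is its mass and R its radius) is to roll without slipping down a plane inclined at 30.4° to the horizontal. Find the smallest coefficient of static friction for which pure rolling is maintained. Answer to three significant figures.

μ_min ≈ 0.261

For this body I = 0.8MR², i.e. k = I/(MR²) = 0.8.
Along the incline Mg sinθ − f = Ma, and torque about the center fR = Iα = kMR²(a/R) gives f = kMa.
These give a = g sinθ/(1+k) and the required friction f = kMg sinθ/(1+k).
With N = Mg cosθ, the no-slip condition f ≤ μN gives μ_min = f/N = k tanθ/(1+k).
μ_min = 0.8 × tan30.4° / 1.8 ≈ 0.261.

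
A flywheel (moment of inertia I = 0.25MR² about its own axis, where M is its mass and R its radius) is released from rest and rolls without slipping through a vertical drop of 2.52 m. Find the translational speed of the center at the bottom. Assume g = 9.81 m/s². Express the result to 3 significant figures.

v ≈ 6.29 m/s

With I = 0.25MR², the ratio k = I/(MR²) is 0.25.
Pure rolling means v = ωR; then KE = ½Mv² + ½I(v/R)² = ½(1+k)Mv² = (5/8)Mv².
Energy conservation: Mgh = (5/8)Mv², so v = √(2gh/(1+k)) = √(2 × 9.81 × 2.52 / 1.25) ≈ 6.29 m/s.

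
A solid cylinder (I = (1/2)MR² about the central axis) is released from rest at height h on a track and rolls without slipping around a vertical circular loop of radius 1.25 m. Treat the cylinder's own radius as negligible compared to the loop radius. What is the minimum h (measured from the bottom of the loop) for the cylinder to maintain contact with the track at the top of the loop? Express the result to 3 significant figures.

Here I = (1/2)MR², so the shape factor k = I/(MR²) = 0.5.
At the top of the loop, the minimum-contact condition is Mg = Mv_top²/r, so v_top² = gr.
With ω = v/R, the kinetic energy at speed v is ½(1+k)Mv² = (3/4)Mv².
Energy conservation from release (height h) to the top (height 2r): Mgh = Mg(2r) + (3/4)M·gr.
Thus h_min = 2r + (1+k)r/2 = r(2 + 1.5/2) = 1.25 × 2.75 ≈ 3.44 m.

h_min ≈ 3.44 m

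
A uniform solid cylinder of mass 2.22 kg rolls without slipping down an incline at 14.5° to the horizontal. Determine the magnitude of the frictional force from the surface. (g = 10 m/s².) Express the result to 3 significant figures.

f ≈ 1.85 N

Here I = (1/2)MR², so the shape factor k = I/(MR²) = 0.5.
Translational: Mg sinθ − f = Ma. Rotational about the CM: fR = Iα = kMRa, so f = kMa.
Combining, a = g sinθ/(1+k) and f = kMa = kMg sinθ/(1+k).
f = 0.5 × 2.22 × 10 × sin14.5° / 1.5 ≈ 1.85 N.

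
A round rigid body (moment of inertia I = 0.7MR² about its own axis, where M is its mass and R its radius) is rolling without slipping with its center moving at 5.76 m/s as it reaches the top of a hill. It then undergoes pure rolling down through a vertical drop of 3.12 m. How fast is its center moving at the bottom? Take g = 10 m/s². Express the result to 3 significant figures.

v ≈ 8.36 m/s

For this body I = 0.7MR², i.e. k = I/(MR²) = 0.7.
Since it rolls without slipping, ω = v/R and KE = ½Mv² + ½Iω² = ½(1+k)Mv² = (17/20)Mv².
Conserving energy between top and bottom: (17/20)Mv² = (17/20)Mv₀² + Mgh, hence v² = v₀² + 2gh/(1+k).
v = √(5.76² + 2×10×3.12/1.7) = √69.88 ≈ 8.36 m/s.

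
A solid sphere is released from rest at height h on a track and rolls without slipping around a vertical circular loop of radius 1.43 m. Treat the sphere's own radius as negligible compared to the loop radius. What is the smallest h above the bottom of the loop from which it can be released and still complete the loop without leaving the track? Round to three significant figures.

h_min ≈ 3.86 m

Here I = (2/5)MR², so the shape factor k = I/(MR²) = 0.4.
At the top, contact is just lost when gravity alone supplies the centripetal force: Mg = Mv_top²/r, i.e. v_top² = gr.
With ω = v/R, the kinetic energy at speed v is ½(1+k)Mv² = (7/10)Mv².
Energy conservation from release (height h) to the top (height 2r): Mgh = Mg(2r) + (7/10)M·gr.
Thus h_min = 2r + (1+k)r/2 = r(2 + 1.4/2) = 1.43 × 2.7 ≈ 3.86 m.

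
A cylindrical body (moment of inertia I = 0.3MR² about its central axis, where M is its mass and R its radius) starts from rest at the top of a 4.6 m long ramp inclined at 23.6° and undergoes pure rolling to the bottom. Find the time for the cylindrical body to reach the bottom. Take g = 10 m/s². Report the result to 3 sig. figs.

The moment of inertia is 0.3MR², giving k ≡ I/(MR²) = 0.3.
Newton's second law down the slope: Mg sinθ − f = Ma. The torque equation fR = Iα (with α = a/R) gives f = kMa.
Hence a = g sinθ/(1+k) = 10×sin23.6°/1.3 = 3.08 m/s².
Starting from rest, L = ½at², so t = √(2L/a) = √(2×4.6/3.08) ≈ 1.73 s.

t ≈ 1.73 s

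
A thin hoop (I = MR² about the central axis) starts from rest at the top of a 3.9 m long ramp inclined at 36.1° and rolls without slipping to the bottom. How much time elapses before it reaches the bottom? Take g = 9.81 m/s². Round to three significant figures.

The moment of inertia is MR², giving k ≡ I/(MR²) = 1.
Along the incline Mg sinθ − f = Ma, and torque about the center fR = Iα = kMR²(a/R) gives f = kMa.
Hence a = g sinθ/(1+k) = 9.81×sin36.1°/2 = 2.89 m/s².
Starting from rest, L = ½at², so t = √(2L/a) = √(2×3.9/2.89) ≈ 1.64 s.

t ≈ 1.64 s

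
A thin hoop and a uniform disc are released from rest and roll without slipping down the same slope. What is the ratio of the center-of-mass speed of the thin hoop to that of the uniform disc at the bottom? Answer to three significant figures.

v_ratio ≈ 0.866

Each satisfies Mgh = ½(1+k)Mv² with k = I/(MR²), so v ∝ 1/√(1+k).
For the thin hoop k = 1; for the uniform disc k = 0.5.
v₁/v₂ = √((1+k₂)/(1+k₁)) = √(1.5/2) ≈ 0.866.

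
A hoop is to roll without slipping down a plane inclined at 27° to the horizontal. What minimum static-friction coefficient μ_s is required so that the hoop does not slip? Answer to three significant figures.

With I = MR², the ratio k = I/(MR²) is 1.
Along the incline Mg sinθ − f = Ma, and torque about the center fR = Iα = kMR²(a/R) gives f = kMa.
These give a = g sinθ/(1+k) and the required friction f = kMg sinθ/(1+k).
The normal force is N = Mg cosθ, so μ_min = f/N = k tanθ/(1+k).
μ_min = 1 × tan27° / 2 ≈ 0.255.

μ_min ≈ 0.255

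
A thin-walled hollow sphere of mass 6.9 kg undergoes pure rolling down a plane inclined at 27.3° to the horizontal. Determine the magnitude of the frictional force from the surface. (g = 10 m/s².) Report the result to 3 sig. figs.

f ≈ 12.7 N

For this body I = (2/3)MR², i.e. k = I/(MR²) = 2/3.
Along the incline Mg sinθ − f = Ma, and torque about the center fR = Iα = kMR²(a/R) gives f = kMa.
Combining, a = g sinθ/(1+k) and f = kMa = kMg sinθ/(1+k).
f = (2/3) × 6.9 × 10 × sin27.3° / 1.667 ≈ 12.7 N.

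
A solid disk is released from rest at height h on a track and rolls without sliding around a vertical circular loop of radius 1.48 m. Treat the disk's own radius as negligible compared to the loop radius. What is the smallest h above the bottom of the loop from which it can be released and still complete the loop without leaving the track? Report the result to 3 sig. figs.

h_min ≈ 4.07 m

Here I = (1/2)MR², so the shape factor k = I/(MR²) = 0.5.
At the top, contact is just lost when gravity alone supplies the centripetal force: Mg = Mv_top²/r, i.e. v_top² = gr.
With ω = v/R, the kinetic energy at speed v is ½(1+k)Mv² = (3/4)Mv².
Energy conservation from release (height h) to the top (height 2r): Mgh = Mg(2r) + (3/4)M·gr.
Thus h_min = 2r + (1+k)r/2 = r(2 + 1.5/2) = 1.48 × 2.75 ≈ 4.07 m.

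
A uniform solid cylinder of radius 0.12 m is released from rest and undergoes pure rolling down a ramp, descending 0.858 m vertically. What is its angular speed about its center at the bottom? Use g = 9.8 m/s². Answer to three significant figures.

For this body I = (1/2)MR², i.e. k = I/(MR²) = 0.5.
Since it rolls without slipping, ω = v/R and KE = ½Mv² + ½Iω² = ½(1+k)Mv² = (3/4)Mv².
Energy conservation Mgh = ½(1+k)Mv² gives v = √(2gh/(1+k)) = √(2 × 9.8 × 0.858 / 1.5) = 3.348 m/s.
The angular speed follows from ω = v/R = 3.348/0.12 ≈ 27.9 rad/s.

ω ≈ 27.9 rad/s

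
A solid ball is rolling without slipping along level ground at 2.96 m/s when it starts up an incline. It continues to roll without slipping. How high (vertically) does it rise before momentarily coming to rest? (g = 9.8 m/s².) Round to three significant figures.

For this body I = (2/5)MR², i.e. k = I/(MR²) = 0.4.
Since it rolls without slipping, ω = v/R and KE = ½Mv² + ½Iω² = ½(1+k)Mv² = (7/10)Mv².
All of this converts to potential energy at the highest point: (7/10)Mv₀² = Mgh.
Thus h = (1+k)v₀²/(2g) = 1.4 × 2.96² / (2 × 9.8) ≈ 0.626 m.

h ≈ 0.626 m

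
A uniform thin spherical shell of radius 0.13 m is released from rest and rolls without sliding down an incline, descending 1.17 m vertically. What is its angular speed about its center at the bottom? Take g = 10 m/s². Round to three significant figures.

The moment of inertia is (2/3)MR², giving k ≡ I/(MR²) = 2/3.
Rolling without slipping gives ω = v/R, so the total kinetic energy is ½Mv² + ½Iω² = ½(1+k)Mv² = (5/6)Mv².
Energy conservation Mgh = ½(1+k)Mv² gives v = √(2gh/(1+k)) = √(2 × 10 × 1.17 / 1.667) = 3.747 m/s.
Then ω = v/R = 3.747 / 0.13 ≈ 28.8 rad/s.

ω ≈ 28.8 rad/s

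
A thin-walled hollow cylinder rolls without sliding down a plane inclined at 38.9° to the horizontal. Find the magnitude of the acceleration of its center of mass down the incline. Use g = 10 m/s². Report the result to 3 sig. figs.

a ≈ 3.14 m/s²

With I = MR², the ratio k = I/(MR²) is 1.
Translational: Mg sinθ − f = Ma. Rotational about the CM: fR = Iα = kMRa, so f = kMa.
Eliminating f: Mg sinθ = (1+k)Ma, so a = g sinθ/(1+k) = 10 × sin38.9° / 2 ≈ 3.14 m/s².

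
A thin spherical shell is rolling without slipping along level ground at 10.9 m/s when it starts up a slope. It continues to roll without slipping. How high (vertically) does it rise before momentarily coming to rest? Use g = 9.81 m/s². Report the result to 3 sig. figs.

h ≈ 10.1 m

For this body I = (2/3)MR², i.e. k = I/(MR²) = 2/3.
Pure rolling means v = ωR; then KE = ½Mv² + ½I(v/R)² = ½(1+k)Mv² = (5/6)Mv².
All of this converts to potential energy at the highest point: (5/6)Mv₀² = Mgh.
Thus h = (1+k)v₀²/(2g) = 1.667 × 10.9² / (2 × 9.81) ≈ 10.1 m.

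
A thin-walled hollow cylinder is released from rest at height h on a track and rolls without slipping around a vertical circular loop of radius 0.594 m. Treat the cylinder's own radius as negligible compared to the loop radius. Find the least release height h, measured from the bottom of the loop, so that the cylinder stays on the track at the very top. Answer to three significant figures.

h_min ≈ 1.78 m

For this body I = MR², i.e. k = I/(MR²) = 1.
At the top of the loop, the minimum-contact condition is Mg = Mv_top²/r, so v_top² = gr.
With ω = v/R, the kinetic energy at speed v is ½(1+k)Mv² = Mv².
Energy conservation from release (height h) to the top (height 2r): Mgh = Mg(2r) + M·gr.
Thus h_min = 2r + (1+k)r/2 = r(2 + 2/2) = 0.594 × 3 ≈ 1.78 m.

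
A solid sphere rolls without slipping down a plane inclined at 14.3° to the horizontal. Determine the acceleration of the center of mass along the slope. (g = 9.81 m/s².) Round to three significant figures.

a ≈ 1.73 m/s²

For this body I = (2/5)MR², i.e. k = I/(MR²) = 0.4.
Newton's second law down the slope: Mg sinθ − f = Ma. The torque equation fR = Iα (with α = a/R) gives f = kMa.
Eliminating f: Mg sinθ = (1+k)Ma, so a = g sinθ/(1+k) = 9.81 × sin14.3° / 1.4 ≈ 1.73 m/s².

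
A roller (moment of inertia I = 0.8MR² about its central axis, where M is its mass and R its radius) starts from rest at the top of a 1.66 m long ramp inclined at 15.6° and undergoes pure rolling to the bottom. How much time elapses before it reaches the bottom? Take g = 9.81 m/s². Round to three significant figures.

t ≈ 1.51 s

With I = 0.8MR², the ratio k = I/(MR²) is 0.8.
Along the incline Mg sinθ − f = Ma, and torque about the center fR = Iα = kMR²(a/R) gives f = kMa.
Hence a = g sinθ/(1+k) = 9.81×sin15.6°/1.8 = 1.466 m/s².
Starting from rest, L = ½at², so t = √(2L/a) = √(2×1.66/1.466) ≈ 1.51 s.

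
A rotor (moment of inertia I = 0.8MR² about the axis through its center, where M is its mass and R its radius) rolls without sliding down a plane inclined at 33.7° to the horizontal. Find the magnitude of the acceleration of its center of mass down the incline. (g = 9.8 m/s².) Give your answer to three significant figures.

a ≈ 3.02 m/s²

Here I = 0.8MR², so the shape factor k = I/(MR²) = 0.8.
Along the incline Mg sinθ − f = Ma, and torque about the center fR = Iα = kMR²(a/R) gives f = kMa.
Eliminating f: Mg sinθ = (1+k)Ma, so a = g sinθ/(1+k) = 9.8 × sin33.7° / 1.8 ≈ 3.02 m/s².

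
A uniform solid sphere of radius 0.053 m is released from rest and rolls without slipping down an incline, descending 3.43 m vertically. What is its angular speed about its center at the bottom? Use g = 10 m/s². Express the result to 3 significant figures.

ω ≈ 132 rad/s

With I = (2/5)MR², the ratio k = I/(MR²) is 0.4.
Pure rolling means v = ωR; then KE = ½Mv² + ½I(v/R)² = ½(1+k)Mv² = (7/10)Mv².
Energy conservation Mgh = ½(1+k)Mv² gives v = √(2gh/(1+k)) = √(2 × 10 × 3.43 / 1.4) = 7 m/s.
The angular speed follows from ω = v/R = 7/0.053 ≈ 132 rad/s.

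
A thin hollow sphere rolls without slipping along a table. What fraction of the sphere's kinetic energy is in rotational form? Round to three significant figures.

Here I = (2/3)MR², so the shape factor k = I/(MR²) = 2/3.
Since ω = v/R, the translational part is ½Mv² and the rotational part is ½I(v/R)² = ½kMv²; the total is ½(1+k)Mv².
The rotational fraction is therefore k/(1+k) = (2/3)/1.667 ≈ 0.400.

fraction ≈ 0.400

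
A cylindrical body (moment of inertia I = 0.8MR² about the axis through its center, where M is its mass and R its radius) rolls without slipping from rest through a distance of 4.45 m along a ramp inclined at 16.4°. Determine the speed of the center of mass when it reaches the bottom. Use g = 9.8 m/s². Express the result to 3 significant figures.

For this body I = 0.8MR², i.e. k = I/(MR²) = 0.8.
The rolling condition ω = v/R makes the rotational term ½I(v/R)² = ½kMv², so KE_total = ½(1+k)Mv² = (9/10)Mv².
The vertical drop is h = L sinθ = 4.45 × sin16.4° = 1.256 m.
Setting Mgh = (9/10)Mv² gives v = √(2gh/(1+k)) = √(2·9.8·1.256/1.8) ≈ 3.70 m/s.

v ≈ 3.70 m/s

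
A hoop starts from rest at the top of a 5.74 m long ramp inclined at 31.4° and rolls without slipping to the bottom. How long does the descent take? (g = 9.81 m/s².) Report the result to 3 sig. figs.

t ≈ 2.12 s

Here I = MR², so the shape factor k = I/(MR²) = 1.
Newton's second law down the slope: Mg sinθ − f = Ma. The torque equation fR = Iα (with α = a/R) gives f = kMa.
Hence a = g sinθ/(1+k) = 9.81×sin31.4°/2 = 2.556 m/s².
Starting from rest, L = ½at², so t = √(2L/a) = √(2×5.74/2.556) ≈ 2.12 s.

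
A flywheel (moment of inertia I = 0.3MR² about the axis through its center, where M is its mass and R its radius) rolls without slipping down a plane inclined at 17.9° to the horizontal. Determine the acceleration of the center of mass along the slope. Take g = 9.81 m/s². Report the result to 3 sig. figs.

a ≈ 2.32 m/s²

For this body I = 0.3MR², i.e. k = I/(MR²) = 0.3.
Translational: Mg sinθ − f = Ma. Rotational about the CM: fR = Iα = kMRa, so f = kMa.
Eliminating f: Mg sinθ = (1+k)Ma, so a = g sinθ/(1+k) = 9.81 × sin17.9° / 1.3 ≈ 2.32 m/s².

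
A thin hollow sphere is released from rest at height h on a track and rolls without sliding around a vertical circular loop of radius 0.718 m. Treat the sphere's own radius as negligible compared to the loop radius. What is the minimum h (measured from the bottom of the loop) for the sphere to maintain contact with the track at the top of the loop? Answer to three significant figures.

With I = (2/3)MR², the ratio k = I/(MR²) is 2/3.
At the top of the loop, the minimum-contact condition is Mg = Mv_top²/r, so v_top² = gr.
With ω = v/R, the kinetic energy at speed v is ½(1+k)Mv² = (5/6)Mv².
Energy conservation from release (height h) to the top (height 2r): Mgh = Mg(2r) + (5/6)M·gr.
Thus h_min = 2r + (1+k)r/2 = r(2 + 1.667/2) = 0.718 × 2.833 ≈ 2.03 m.

h_min ≈ 2.03 m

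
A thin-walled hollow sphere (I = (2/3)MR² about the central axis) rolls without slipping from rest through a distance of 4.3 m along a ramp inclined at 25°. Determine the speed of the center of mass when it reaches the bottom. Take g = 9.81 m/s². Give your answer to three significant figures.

v ≈ 4.63 m/s

Here I = (2/3)MR², so the shape factor k = I/(MR²) = 2/3.
Since it rolls without slipping, ω = v/R and KE = ½Mv² + ½Iω² = ½(1+k)Mv² = (5/6)Mv².
The vertical drop is h = L sinθ = 4.3 × sin25° = 1.817 m.
Setting Mgh = (5/6)Mv² gives v = √(2gh/(1+k)) = √(2·9.81·1.817/1.667) ≈ 4.63 m/s.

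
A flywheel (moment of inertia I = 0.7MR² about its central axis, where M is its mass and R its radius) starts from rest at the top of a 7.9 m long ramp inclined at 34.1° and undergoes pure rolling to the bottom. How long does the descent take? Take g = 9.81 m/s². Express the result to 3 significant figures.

The moment of inertia is 0.7MR², giving k ≡ I/(MR²) = 0.7.
Along the incline Mg sinθ − f = Ma, and torque about the center fR = Iα = kMR²(a/R) gives f = kMa.
Hence a = g sinθ/(1+k) = 9.81×sin34.1°/1.7 = 3.235 m/s².
With constant a from rest, t = √(2L/a) = √(2·7.9/3.235) ≈ 2.21 s.

t ≈ 2.21 s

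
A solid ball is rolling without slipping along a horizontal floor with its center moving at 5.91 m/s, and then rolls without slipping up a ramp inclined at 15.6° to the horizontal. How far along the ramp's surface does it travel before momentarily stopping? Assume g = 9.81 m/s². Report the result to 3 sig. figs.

For this body I = (2/5)MR², i.e. k = I/(MR²) = 0.4.
Pure rolling means v = ωR; then KE = ½Mv² + ½I(v/R)² = ½(1+k)Mv² = (7/10)Mv².
Setting this equal to Mgh gives the vertical rise h = (1+k)v₀²/(2g) = 1.4×5.91²/(2×9.81) = 2.492 m.
Along the incline, d = h/sinθ = 2.492/sin15.6° ≈ 9.27 m.

d ≈ 9.27 m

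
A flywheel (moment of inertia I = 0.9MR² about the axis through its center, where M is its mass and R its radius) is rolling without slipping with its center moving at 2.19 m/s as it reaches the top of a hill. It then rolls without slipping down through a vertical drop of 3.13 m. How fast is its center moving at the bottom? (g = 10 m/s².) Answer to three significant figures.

The moment of inertia is 0.9MR², giving k ≡ I/(MR²) = 0.9.
Since it rolls without slipping, ω = v/R and KE = ½Mv² + ½Iω² = ½(1+k)Mv² = (19/20)Mv².
Conserving energy between top and bottom: (19/20)Mv² = (19/20)Mv₀² + Mgh, hence v² = v₀² + 2gh/(1+k).
v = √(2.19² + 2×10×3.13/1.9) = √37.74 ≈ 6.14 m/s.

v ≈ 6.14 m/s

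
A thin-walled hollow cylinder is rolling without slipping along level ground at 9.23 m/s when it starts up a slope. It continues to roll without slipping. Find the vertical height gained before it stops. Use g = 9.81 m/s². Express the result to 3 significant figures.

With I = MR², the ratio k = I/(MR²) is 1.
Since it rolls without slipping, ω = v/R and KE = ½Mv² + ½Iω² = ½(1+k)Mv² = Mv².
All of this converts to potential energy at the highest point: Mv₀² = Mgh.
Thus h = (1+k)v₀²/(2g) = 2 × 9.23² / (2 × 9.81) ≈ 8.68 m.

h ≈ 8.68 m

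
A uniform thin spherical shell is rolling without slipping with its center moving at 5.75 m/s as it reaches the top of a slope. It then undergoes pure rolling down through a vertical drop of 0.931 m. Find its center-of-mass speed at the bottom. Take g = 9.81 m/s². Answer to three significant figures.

v ≈ 6.63 m/s

For this body I = (2/3)MR², i.e. k = I/(MR²) = 2/3.
The rolling condition ω = v/R makes the rotational term ½I(v/R)² = ½kMv², so KE_total = ½(1+k)Mv² = (5/6)Mv².
Conserving energy between top and bottom: (5/6)Mv² = (5/6)Mv₀² + Mgh, hence v² = v₀² + 2gh/(1+k).
v = √(5.75² + 2×9.81×0.931/1.667) = √44.02 ≈ 6.63 m/s.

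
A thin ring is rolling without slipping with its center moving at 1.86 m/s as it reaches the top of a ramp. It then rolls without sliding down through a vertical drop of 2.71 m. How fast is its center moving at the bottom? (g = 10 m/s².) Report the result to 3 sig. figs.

Here I = MR², so the shape factor k = I/(MR²) = 1.
The rolling condition ω = v/R makes the rotational term ½I(v/R)² = ½kMv², so KE_total = ½(1+k)Mv² = Mv².
Energy conservation: Mv₀² + Mgh = Mv², so v² = v₀² + 2gh/(1+k).
v = √(1.86² + 2×10×2.71/2) = √30.56 ≈ 5.53 m/s.

v ≈ 5.53 m/s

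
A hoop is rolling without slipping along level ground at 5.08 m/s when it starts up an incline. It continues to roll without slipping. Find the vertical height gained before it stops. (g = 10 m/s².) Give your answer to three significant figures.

The moment of inertia is MR², giving k ≡ I/(MR²) = 1.
Pure rolling means v = ωR; then KE = ½Mv² + ½I(v/R)² = ½(1+k)Mv² = Mv².
All of this converts to potential energy at the highest point: Mv₀² = Mgh.
Thus h = (1+k)v₀²/(2g) = 2 × 5.08² / (2 × 10) ≈ 2.58 m.

h ≈ 2.58 m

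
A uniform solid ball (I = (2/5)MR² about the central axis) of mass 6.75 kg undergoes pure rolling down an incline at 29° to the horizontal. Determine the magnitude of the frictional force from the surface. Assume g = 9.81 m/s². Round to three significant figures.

With I = (2/5)MR², the ratio k = I/(MR²) is 0.4.
Translational: Mg sinθ − f = Ma. Rotational about the CM: fR = Iα = kMRa, so f = kMa.
Combining, a = g sinθ/(1+k) and f = kMa = kMg sinθ/(1+k).
f = 0.4 × 6.75 × 9.81 × sin29° / 1.4 ≈ 9.17 N.

f ≈ 9.17 N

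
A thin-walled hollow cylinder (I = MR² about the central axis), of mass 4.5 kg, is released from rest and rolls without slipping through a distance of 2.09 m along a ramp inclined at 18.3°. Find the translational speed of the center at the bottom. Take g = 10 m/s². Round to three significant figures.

v ≈ 2.56 m/s

Here I = MR², so the shape factor k = I/(MR²) = 1.
The rolling condition ω = v/R makes the rotational term ½I(v/R)² = ½kMv², so KE_total = ½(1+k)Mv² = Mv².
The vertical drop is h = L sinθ = 2.09 × sin18.3° = 0.6562 m.
Setting Mgh = Mv² gives v = √(2gh/(1+k)) = √(2·10·0.6562/2) ≈ 2.56 m/s.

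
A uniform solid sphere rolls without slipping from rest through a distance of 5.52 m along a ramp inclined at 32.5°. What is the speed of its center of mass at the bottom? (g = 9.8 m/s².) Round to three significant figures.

v ≈ 6.44 m/s

For this body I = (2/5)MR², i.e. k = I/(MR²) = 0.4.
Pure rolling means v = ωR; then KE = ½Mv² + ½I(v/R)² = ½(1+k)Mv² = (7/10)Mv².
The vertical drop is h = L sinθ = 5.52 × sin32.5° = 2.966 m.
Setting Mgh = (7/10)Mv² gives v = √(2gh/(1+k)) = √(2·9.8·2.966/1.4) ≈ 6.44 m/s.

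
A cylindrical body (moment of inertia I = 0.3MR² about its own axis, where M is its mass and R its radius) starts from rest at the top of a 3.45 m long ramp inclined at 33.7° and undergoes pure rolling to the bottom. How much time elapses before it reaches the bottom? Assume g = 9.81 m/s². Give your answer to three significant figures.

t ≈ 1.28 s

The moment of inertia is 0.3MR², giving k ≡ I/(MR²) = 0.3.
Newton's second law down the slope: Mg sinθ − f = Ma. The torque equation fR = Iα (with α = a/R) gives f = kMa.
Hence a = g sinθ/(1+k) = 9.81×sin33.7°/1.3 = 4.187 m/s².
With constant a from rest, t = √(2L/a) = √(2·3.45/4.187) ≈ 1.28 s.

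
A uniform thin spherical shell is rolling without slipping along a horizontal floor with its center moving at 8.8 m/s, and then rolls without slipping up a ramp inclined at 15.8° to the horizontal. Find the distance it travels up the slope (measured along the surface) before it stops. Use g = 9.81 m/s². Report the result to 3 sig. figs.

The moment of inertia is (2/3)MR², giving k ≡ I/(MR²) = 2/3.
Rolling without slipping gives ω = v/R, so the total kinetic energy is ½Mv² + ½Iω² = ½(1+k)Mv² = (5/6)Mv².
Setting this equal to Mgh gives the vertical rise h = (1+k)v₀²/(2g) = 1.667×8.8²/(2×9.81) = 6.578 m.
Along the incline, d = h/sinθ = 6.578/sin15.8° ≈ 24.2 m.

d ≈ 24.2 m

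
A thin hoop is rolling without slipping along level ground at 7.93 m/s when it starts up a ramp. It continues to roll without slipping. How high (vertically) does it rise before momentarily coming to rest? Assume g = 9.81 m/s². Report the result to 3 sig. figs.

h ≈ 6.41 m

The moment of inertia is MR², giving k ≡ I/(MR²) = 1.
The rolling condition ω = v/R makes the rotational term ½I(v/R)² = ½kMv², so KE_total = ½(1+k)Mv² = Mv².
All of this converts to potential energy at the highest point: Mv₀² = Mgh.
Thus h = (1+k)v₀²/(2g) = 2 × 7.93² / (2 × 9.81) ≈ 6.41 m.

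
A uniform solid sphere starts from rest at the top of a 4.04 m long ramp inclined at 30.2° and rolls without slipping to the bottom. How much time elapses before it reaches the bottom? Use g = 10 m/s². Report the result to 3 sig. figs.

t ≈ 1.50 s

With I = (2/5)MR², the ratio k = I/(MR²) is 0.4.
Newton's second law down the slope: Mg sinθ − f = Ma. The torque equation fR = Iα (with α = a/R) gives f = kMa.
Hence a = g sinθ/(1+k) = 10×sin30.2°/1.4 = 3.593 m/s².
Starting from rest, L = ½at², so t = √(2L/a) = √(2×4.04/3.593) ≈ 1.50 s.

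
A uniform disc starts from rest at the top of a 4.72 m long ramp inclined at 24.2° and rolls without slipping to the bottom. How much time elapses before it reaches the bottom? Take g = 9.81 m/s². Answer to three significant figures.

t ≈ 1.88 s

For this body I = (1/2)MR², i.e. k = I/(MR²) = 0.5.
Along the incline Mg sinθ − f = Ma, and torque about the center fR = Iα = kMR²(a/R) gives f = kMa.
Hence a = g sinθ/(1+k) = 9.81×sin24.2°/1.5 = 2.681 m/s².
With constant a from rest, t = √(2L/a) = √(2·4.72/2.681) ≈ 1.88 s.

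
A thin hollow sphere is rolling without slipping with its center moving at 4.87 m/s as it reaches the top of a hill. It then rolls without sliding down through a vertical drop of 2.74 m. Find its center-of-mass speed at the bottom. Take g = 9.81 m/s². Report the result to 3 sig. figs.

The moment of inertia is (2/3)MR², giving k ≡ I/(MR²) = 2/3.
Since it rolls without slipping, ω = v/R and KE = ½Mv² + ½Iω² = ½(1+k)Mv² = (5/6)Mv².
Energy conservation: (5/6)Mv₀² + Mgh = (5/6)Mv², so v² = v₀² + 2gh/(1+k).
v = √(4.87² + 2×9.81×2.74/1.667) = √55.97 ≈ 7.48 m/s.

v ≈ 7.48 m/s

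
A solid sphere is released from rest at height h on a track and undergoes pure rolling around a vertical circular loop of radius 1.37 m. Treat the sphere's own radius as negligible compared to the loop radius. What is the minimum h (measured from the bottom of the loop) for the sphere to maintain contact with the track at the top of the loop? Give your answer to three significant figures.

For this body I = (2/5)MR², i.e. k = I/(MR²) = 0.4.
At the top of the loop, the minimum-contact condition is Mg = Mv_top²/r, so v_top² = gr.
With ω = v/R, the kinetic energy at speed v is ½(1+k)Mv² = (7/10)Mv².
Energy conservation from release (height h) to the top (height 2r): Mgh = Mg(2r) + (7/10)M·gr.
Thus h_min = 2r + (1+k)r/2 = r(2 + 1.4/2) = 1.37 × 2.7 ≈ 3.70 m.

h_min ≈ 3.70 m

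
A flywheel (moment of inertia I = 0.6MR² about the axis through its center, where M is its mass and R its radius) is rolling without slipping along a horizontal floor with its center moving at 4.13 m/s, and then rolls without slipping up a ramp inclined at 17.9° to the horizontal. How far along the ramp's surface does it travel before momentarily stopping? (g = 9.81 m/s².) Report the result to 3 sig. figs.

d ≈ 4.53 m

Here I = 0.6MR², so the shape factor k = I/(MR²) = 0.6.
Rolling without slipping gives ω = v/R, so the total kinetic energy is ½Mv² + ½Iω² = ½(1+k)Mv² = (4/5)Mv².
Setting this equal to Mgh gives the vertical rise h = (1+k)v₀²/(2g) = 1.6×4.13²/(2×9.81) = 1.391 m.
The distance along the slope is d = h/sinθ = 1.391/sin17.9° ≈ 4.53 m.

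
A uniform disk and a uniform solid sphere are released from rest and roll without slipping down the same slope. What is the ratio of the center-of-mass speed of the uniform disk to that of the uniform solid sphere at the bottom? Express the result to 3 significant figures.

Each satisfies Mgh = ½(1+k)Mv² with k = I/(MR²), so v ∝ 1/√(1+k).
For the uniform disk k = 0.5; for the uniform solid sphere k = 0.4.
v₁/v₂ = √((1+k₂)/(1+k₁)) = √(1.4/1.5) ≈ 0.966.

v_ratio ≈ 0.966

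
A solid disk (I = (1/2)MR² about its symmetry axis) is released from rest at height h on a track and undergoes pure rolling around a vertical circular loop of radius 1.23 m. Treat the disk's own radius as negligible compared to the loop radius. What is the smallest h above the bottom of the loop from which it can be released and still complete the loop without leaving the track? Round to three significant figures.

h_min ≈ 3.38 m

With I = (1/2)MR², the ratio k = I/(MR²) is 0.5.
At the top, contact is just lost when gravity alone supplies the centripetal force: Mg = Mv_top²/r, i.e. v_top² = gr.
With ω = v/R, the kinetic energy at speed v is ½(1+k)Mv² = (3/4)Mv².
Energy conservation from release (height h) to the top (height 2r): Mgh = Mg(2r) + (3/4)M·gr.
Thus h_min = 2r + (1+k)r/2 = r(2 + 1.5/2) = 1.23 × 2.75 ≈ 3.38 m.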